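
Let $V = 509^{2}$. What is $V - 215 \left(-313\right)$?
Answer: $326376$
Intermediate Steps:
$V = 259081$
$V - 215 \left(-313\right) = 259081 - 215 \left(-313\right) = 259081 - -67295 = 259081 + 67295 = 326376$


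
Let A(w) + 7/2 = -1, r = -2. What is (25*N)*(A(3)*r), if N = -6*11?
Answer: -14850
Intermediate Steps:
A(w) = -9/2 (A(w) = -7/2 - 1 = -9/2)
N = -66 (N = -1*66 = -66)
(25*N)*(A(3)*r) = (25*(-66))*(-9/2*(-2)) = -1650*9 = -14850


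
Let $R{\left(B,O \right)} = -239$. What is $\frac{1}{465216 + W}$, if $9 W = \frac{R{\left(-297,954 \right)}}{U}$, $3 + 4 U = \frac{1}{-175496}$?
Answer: $\frac{4738401}{2204547733792} \approx 2.1494 \cdot 10^{-6}$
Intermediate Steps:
$U = - \frac{526489}{701984}$ ($U = - \frac{3}{4} + \frac{1}{4 \left(-175496\right)} = - \frac{3}{4} + \frac{1}{4} \left(- \frac{1}{175496}\right) = - \frac{3}{4} - \frac{1}{701984} = - \frac{526489}{701984} \approx -0.75$)
$W = \frac{167774176}{4738401}$ ($W = \frac{\left(-239\right) \frac{1}{- \frac{526489}{701984}}}{9} = \frac{\left(-239\right) \left(- \frac{701984}{526489}\right)}{9} = \frac{1}{9} \cdot \frac{167774176}{526489} = \frac{167774176}{4738401} \approx 35.407$)
$\frac{1}{465216 + W} = \frac{1}{465216 + \frac{167774176}{4738401}} = \frac{1}{\frac{2204547733792}{4738401}} = \frac{4738401}{2204547733792}$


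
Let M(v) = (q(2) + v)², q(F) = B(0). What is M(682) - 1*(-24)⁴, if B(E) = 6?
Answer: 141568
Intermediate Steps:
q(F) = 6
M(v) = (6 + v)²
M(682) - 1*(-24)⁴ = (6 + 682)² - 1*(-24)⁴ = 688² - 1*331776 = 473344 - 331776 = 141568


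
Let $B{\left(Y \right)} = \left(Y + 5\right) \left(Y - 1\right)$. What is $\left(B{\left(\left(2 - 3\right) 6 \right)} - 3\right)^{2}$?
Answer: $16$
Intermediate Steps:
$B{\left(Y \right)} = \left(-1 + Y\right) \left(5 + Y\right)$ ($B{\left(Y \right)} = \left(5 + Y\right) \left(-1 + Y\right) = \left(-1 + Y\right) \left(5 + Y\right)$)
$\left(B{\left(\left(2 - 3\right) 6 \right)} - 3\right)^{2} = \left(\left(-5 + \left(\left(2 - 3\right) 6\right)^{2} + 4 \left(2 - 3\right) 6\right) - 3\right)^{2} = \left(\left(-5 + \left(\left(-1\right) 6\right)^{2} + 4 \left(\left(-1\right) 6\right)\right) - 3\right)^{2} = \left(\left(-5 + \left(-6\right)^{2} + 4 \left(-6\right)\right) - 3\right)^{2} = \left(\left(-5 + 36 - 24\right) - 3\right)^{2} = \left(7 - 3\right)^{2} = 4^{2} = 16$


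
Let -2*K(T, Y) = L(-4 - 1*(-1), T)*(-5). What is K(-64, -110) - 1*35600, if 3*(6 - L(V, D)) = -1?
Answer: -213505/6 ≈ -35584.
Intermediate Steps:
L(V, D) = 19/3 (L(V, D) = 6 - 1/3*(-1) = 6 + 1/3 = 19/3)
K(T, Y) = 95/6 (K(T, Y) = -19*(-5)/6 = -1/2*(-95/3) = 95/6)
K(-64, -110) - 1*35600 = 95/6 - 1*35600 = 95/6 - 35600 = -213505/6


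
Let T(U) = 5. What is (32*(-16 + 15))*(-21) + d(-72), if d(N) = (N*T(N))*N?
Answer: 26592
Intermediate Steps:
d(N) = 5*N² (d(N) = (N*5)*N = (5*N)*N = 5*N²)
(32*(-16 + 15))*(-21) + d(-72) = (32*(-16 + 15))*(-21) + 5*(-72)² = (32*(-1))*(-21) + 5*5184 = -32*(-21) + 25920 = 672 + 25920 = 26592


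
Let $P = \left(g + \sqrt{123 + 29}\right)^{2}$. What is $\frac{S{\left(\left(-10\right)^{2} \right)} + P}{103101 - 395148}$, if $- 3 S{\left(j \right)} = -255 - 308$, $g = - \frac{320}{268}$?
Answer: $- \frac{656213}{561856707} + \frac{320 \sqrt{38}}{19567149} \approx -0.0010671$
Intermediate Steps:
$g = - \frac{80}{67}$ ($g = \left(-320\right) \frac{1}{268} = - \frac{80}{67} \approx -1.194$)
$P = \left(- \frac{80}{67} + 2 \sqrt{38}\right)^{2}$ ($P = \left(- \frac{80}{67} + \sqrt{123 + 29}\right)^{2} = \left(- \frac{80}{67} + \sqrt{152}\right)^{2} = \left(- \frac{80}{67} + 2 \sqrt{38}\right)^{2} \approx 123.98$)
$S{\left(j \right)} = \frac{563}{3}$ ($S{\left(j \right)} = - \frac{-255 - 308}{3} = \left(- \frac{1}{3}\right) \left(-563\right) = \frac{563}{3}$)
$\frac{S{\left(\left(-10\right)^{2} \right)} + P}{103101 - 395148} = \frac{\frac{563}{3} + \left(\frac{688728}{4489} - \frac{320 \sqrt{38}}{67}\right)}{103101 - 395148} = \frac{\frac{4593491}{13467} - \frac{320 \sqrt{38}}{67}}{-292047} = \left(\frac{4593491}{13467} - \frac{320 \sqrt{38}}{67}\right) \left(- \frac{1}{292047}\right) = - \frac{656213}{561856707} + \frac{320 \sqrt{38}}{19567149}$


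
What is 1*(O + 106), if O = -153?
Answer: -47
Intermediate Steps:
1*(O + 106) = 1*(-153 + 106) = 1*(-47) = -47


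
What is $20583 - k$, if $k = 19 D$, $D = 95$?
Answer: $18778$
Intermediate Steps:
$k = 1805$ ($k = 19 \cdot 95 = 1805$)
$20583 - k = 20583 - 1805 = 18778$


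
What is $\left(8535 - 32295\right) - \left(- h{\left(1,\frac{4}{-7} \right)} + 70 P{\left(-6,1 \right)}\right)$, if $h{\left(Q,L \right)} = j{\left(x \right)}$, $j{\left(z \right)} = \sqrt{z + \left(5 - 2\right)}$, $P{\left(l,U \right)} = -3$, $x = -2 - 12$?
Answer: $-23550 + i \sqrt{11} \approx -23550.0 + 3.3166 i$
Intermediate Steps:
$x = -14$ ($x = -2 - 12 = -14$)
$j{\left(z \right)} = \sqrt{3 + z}$ ($j{\left(z \right)} = \sqrt{z + 3} = \sqrt{3 + z}$)
$h{\left(Q,L \right)} = i \sqrt{11}$ ($h{\left(Q,L \right)} = \sqrt{3 - 14} = \sqrt{-11} = i \sqrt{11}$)
$\left(8535 - 32295\right) - \left(- h{\left(1,\frac{4}{-7} \right)} + 70 P{\left(-6,1 \right)}\right) = \left(8535 - 32295\right) + \left(i \sqrt{11} - -210\right) = -23760 + \left(i \sqrt{11} + 210\right) = -23760 + \left(210 + i \sqrt{11}\right) = -23550 + i \sqrt{11}$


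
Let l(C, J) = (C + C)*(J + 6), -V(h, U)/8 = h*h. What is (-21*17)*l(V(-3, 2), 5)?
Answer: 565488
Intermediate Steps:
V(h, U) = -8*h² (V(h, U) = -8*h*h = -8*h²)
l(C, J) = 2*C*(6 + J) (l(C, J) = (2*C)*(6 + J) = 2*C*(6 + J))
(-21*17)*l(V(-3, 2), 5) = (-21*17)*(2*(-8*(-3)²)*(6 + 5)) = -714*(-8*9)*11 = -714*(-72)*11 = -357*(-1584) = 565488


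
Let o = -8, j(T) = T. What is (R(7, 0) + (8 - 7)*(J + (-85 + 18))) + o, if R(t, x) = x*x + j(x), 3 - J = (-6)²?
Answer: -108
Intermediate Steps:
J = -33 (J = 3 - 1*(-6)² = 3 - 1*36 = 3 - 36 = -33)
R(t, x) = x + x² (R(t, x) = x*x + x = x² + x = x + x²)
(R(7, 0) + (8 - 7)*(J + (-85 + 18))) + o = (0*(1 + 0) + (8 - 7)*(-33 + (-85 + 18))) - 8 = (0*1 + 1*(-33 - 67)) - 8 = (0 + 1*(-100)) - 8 = (0 - 100) - 8 = -100 - 8 = -108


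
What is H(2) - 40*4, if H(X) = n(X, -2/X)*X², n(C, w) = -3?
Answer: -172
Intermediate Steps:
H(X) = -3*X²
H(2) - 40*4 = -3*2² - 40*4 = -3*4 - 8*20 = -12 - 160 = -172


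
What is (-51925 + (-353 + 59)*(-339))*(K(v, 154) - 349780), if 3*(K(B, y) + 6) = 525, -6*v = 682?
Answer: -16690778751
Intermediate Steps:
v = -341/3 (v = -⅙*682 = -341/3 ≈ -113.67)
K(B, y) = 169 (K(B, y) = -6 + (⅓)*525 = -6 + 175 = 169)
(-51925 + (-353 + 59)*(-339))*(K(v, 154) - 349780) = (-51925 + (-353 + 59)*(-339))*(169 - 349780) = (-51925 - 294*(-339))*(-349611) = (-51925 + 99666)*(-349611) = 47741*(-349611) = -16690778751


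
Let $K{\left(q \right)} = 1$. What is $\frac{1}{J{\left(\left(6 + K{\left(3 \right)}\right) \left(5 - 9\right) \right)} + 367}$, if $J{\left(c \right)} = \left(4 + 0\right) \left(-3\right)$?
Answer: $\frac{1}{355} \approx 0.0028169$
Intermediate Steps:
$J{\left(c \right)} = -12$ ($J{\left(c \right)} = 4 \left(-3\right) = -12$)
$\frac{1}{J{\left(\left(6 + K{\left(3 \right)}\right) \left(5 - 9\right) \right)} + 367} = \frac{1}{-12 + 367} = \frac{1}{355}$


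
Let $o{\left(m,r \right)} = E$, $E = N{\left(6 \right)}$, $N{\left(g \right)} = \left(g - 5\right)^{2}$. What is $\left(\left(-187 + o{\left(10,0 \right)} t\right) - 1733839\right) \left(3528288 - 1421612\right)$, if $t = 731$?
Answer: $-3651490977420$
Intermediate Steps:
$N{\left(g \right)} = \left(-5 + g\right)^{2}$
$E = 1$ ($E = \left(-5 + 6\right)^{2} = 1^{2} = 1$)
$o{\left(m,r \right)} = 1$
$\left(\left(-187 + o{\left(10,0 \right)} t\right) - 1733839\right) \left(3528288 - 1421612\right) = \left(\left(-187 + 1 \cdot 731\right) - 1733839\right) \left(3528288 - 1421612\right) = \left(\left(-187 + 731\right) - 1733839\right) 2106676 = \left(544 - 1733839\right) 2106676 = \left(-1733295\right) 2106676 = -3651490977420$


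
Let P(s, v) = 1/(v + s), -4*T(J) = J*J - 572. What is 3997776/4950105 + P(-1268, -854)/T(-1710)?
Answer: 2066759049687603/2559091429206140 ≈ 0.80761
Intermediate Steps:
T(J) = 143 - J²/4 (T(J) = -(J*J - 572)/4 = -(J² - 572)/4 = -(-572 + J²)/4 = 143 - J²/4)
P(s, v) = 1/(s + v)
3997776/4950105 + P(-1268, -854)/T(-1710) = 3997776/4950105 + 1/((-1268 - 854)*(143 - ¼*(-1710)²)) = 3997776*(1/4950105) + 1/((-2122)*(143 - ¼*2924100)) = 1332592/1650035 - 1/(2122*(143 - 731025)) = 1332592/1650035 - 1/2122/(-730882) = 1332592/1650035 - 1/2122*(-1/730882) = 1332592/1650035 + 1/1550931604 = 2066759049687603/2559091429206140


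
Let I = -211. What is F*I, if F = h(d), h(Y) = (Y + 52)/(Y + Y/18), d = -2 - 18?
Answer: 30384/95 ≈ 319.83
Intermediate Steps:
d = -20
h(Y) = 18*(52 + Y)/(19*Y) (h(Y) = (52 + Y)/(Y + Y*(1/18)) = (52 + Y)/(Y + Y/18) = (52 + Y)/((19*Y/18)) = (52 + Y)*(18/(19*Y)) = 18*(52 + Y)/(19*Y))
F = -144/95 (F = (18/19)*(52 - 20)/(-20) = (18/19)*(-1/20)*32 = -144/95 ≈ -1.5158)
F*I = -144/95*(-211) = 30384/95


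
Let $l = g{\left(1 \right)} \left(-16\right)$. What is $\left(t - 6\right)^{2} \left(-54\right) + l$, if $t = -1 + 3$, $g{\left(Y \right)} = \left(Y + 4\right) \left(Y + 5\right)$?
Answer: $-1344$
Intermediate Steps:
$g{\left(Y \right)} = \left(4 + Y\right) \left(5 + Y\right)$
$t = 2$
$l = -480$ ($l = \left(20 + 1^{2} + 9 \cdot 1\right) \left(-16\right) = \left(20 + 1 + 9\right) \left(-16\right) = 30 \left(-16\right) = -480$)
$\left(t - 6\right)^{2} \left(-54\right) + l = \left(2 - 6\right)^{2} \left(-54\right) - 480 = \left(-4\right)^{2} \left(-54\right) - 480 = 16 \left(-54\right) - 480 = -864 - 480 = -1344$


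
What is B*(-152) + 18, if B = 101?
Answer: -15334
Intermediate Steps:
B*(-152) + 18 = 101*(-152) + 18 = -15352 + 18 = -15334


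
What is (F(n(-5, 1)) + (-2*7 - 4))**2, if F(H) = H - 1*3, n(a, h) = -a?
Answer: 256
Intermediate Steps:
F(H) = -3 + H (F(H) = H - 3 = -3 + H)
(F(n(-5, 1)) + (-2*7 - 4))**2 = ((-3 - 1*(-5)) + (-2*7 - 4))**2 = ((-3 + 5) + (-14 - 4))**2 = (2 - 18)**2 = (-16)**2 = 256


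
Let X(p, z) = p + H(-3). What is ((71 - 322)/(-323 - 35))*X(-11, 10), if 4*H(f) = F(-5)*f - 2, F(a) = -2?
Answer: -1255/179 ≈ -7.0112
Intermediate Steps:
H(f) = -½ - f/2 (H(f) = (-2*f - 2)/4 = (-2 - 2*f)/4 = -½ - f/2)
X(p, z) = 1 + p (X(p, z) = p + (-½ - ½*(-3)) = p + (-½ + 3/2) = p + 1 = 1 + p)
((71 - 322)/(-323 - 35))*X(-11, 10) = ((71 - 322)/(-323 - 35))*(1 - 11) = -251/(-358)*(-10) = -251*(-1/358)*(-10) = (251/358)*(-10) = -1255/179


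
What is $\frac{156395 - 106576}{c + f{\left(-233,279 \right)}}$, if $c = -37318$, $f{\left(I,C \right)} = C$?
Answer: $- \frac{49819}{37039} \approx -1.345$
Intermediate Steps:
$\frac{156395 - 106576}{c + f{\left(-233,279 \right)}} = \frac{156395 - 106576}{-37318 + 279} = \frac{49819}{-37039} = 49819 \left(- \frac{1}{37039}\right) = - \frac{49819}{37039}$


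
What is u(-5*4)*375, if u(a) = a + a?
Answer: -15000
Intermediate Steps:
u(a) = 2*a
u(-5*4)*375 = (2*(-5*4))*375 = (2*(-20))*375 = -40*375 = -15000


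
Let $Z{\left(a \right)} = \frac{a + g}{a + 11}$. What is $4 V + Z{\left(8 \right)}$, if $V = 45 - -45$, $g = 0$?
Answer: $\frac{6848}{19} \approx 360.42$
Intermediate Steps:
$V = 90$ ($V = 45 + 45 = 90$)
$Z{\left(a \right)} = \frac{a}{11 + a}$ ($Z{\left(a \right)} = \frac{a + 0}{a + 11} = \frac{a}{11 + a}$)
$4 V + Z{\left(8 \right)} = 4 \cdot 90 + \frac{8}{11 + 8} = 360 + \frac{8}{19} = \frac{6848}{19}$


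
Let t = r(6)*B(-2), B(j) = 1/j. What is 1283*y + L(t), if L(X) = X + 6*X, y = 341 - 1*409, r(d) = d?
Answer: -87265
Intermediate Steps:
t = -3 (t = 6/(-2) = 6*(-½) = -3)
y = -68 (y = 341 - 409 = -68)
L(X) = 7*X
1283*y + L(t) = 1283*(-68) + 7*(-3) = -87244 - 21 = -87265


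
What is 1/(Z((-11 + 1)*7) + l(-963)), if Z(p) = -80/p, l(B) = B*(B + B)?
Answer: 7/12983174 ≈ 5.3916e-7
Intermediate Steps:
l(B) = 2*B**2 (l(B) = B*(2*B) = 2*B**2)
1/(Z((-11 + 1)*7) + l(-963)) = 1/(-80*1/(7*(-11 + 1)) + 2*(-963)**2) = 1/(-80/((-10*7)) + 2*927369) = 1/(-80/(-70) + 1854738) = 1/(-80*(-1/70) + 1854738) = 1/(8/7 + 1854738) = 1/(12983174/7) = 7/12983174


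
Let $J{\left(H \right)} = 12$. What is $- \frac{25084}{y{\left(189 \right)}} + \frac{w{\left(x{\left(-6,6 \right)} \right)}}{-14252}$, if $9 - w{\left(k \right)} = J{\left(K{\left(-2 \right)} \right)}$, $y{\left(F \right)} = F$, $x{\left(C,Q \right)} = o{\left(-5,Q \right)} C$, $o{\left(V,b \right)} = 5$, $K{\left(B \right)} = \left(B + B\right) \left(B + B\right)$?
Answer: $- \frac{7295849}{54972} \approx -132.72$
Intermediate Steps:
$K{\left(B \right)} = 4 B^{2}$ ($K{\left(B \right)} = 2 B 2 B = 4 B^{2}$)
$x{\left(C,Q \right)} = 5 C$
$w{\left(k \right)} = -3$ ($w{\left(k \right)} = 9 - 12 = -3$)
$- \frac{25084}{y{\left(189 \right)}} + \frac{w{\left(x{\left(-6,6 \right)} \right)}}{-14252} = - \frac{25084}{189} - \frac{3}{-14252} = \left(-25084\right) \frac{1}{189} - - \frac{3}{14252} = - \frac{25084}{189} + \frac{3}{14252} = - \frac{7295849}{54972}$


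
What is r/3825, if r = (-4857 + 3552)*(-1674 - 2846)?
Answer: 26216/17 ≈ 1542.1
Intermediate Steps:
r = 5898600 (r = -1305*(-4520) = 5898600)
r/3825 = 5898600/3825 = 5898600*(1/3825) = 26216/17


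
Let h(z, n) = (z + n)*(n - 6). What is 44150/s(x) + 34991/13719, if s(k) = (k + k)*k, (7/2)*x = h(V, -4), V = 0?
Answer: 602537669/3512064 ≈ 171.56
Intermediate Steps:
h(z, n) = (-6 + n)*(n + z) (h(z, n) = (n + z)*(-6 + n) = (-6 + n)*(n + z))
x = 80/7 (x = 2*((-4)² - 6*(-4) - 6*0 - 4*0)/7 = 2*(16 + 24 + 0 + 0)/7 = (2/7)*40 = 80/7 ≈ 11.429)
s(k) = 2*k² (s(k) = (2*k)*k = 2*k²)
44150/s(x) + 34991/13719 = 44150/((2*(80/7)²)) + 34991/13719 = 44150/((2*(6400/49))) + 34991*(1/13719) = 44150/(12800/49) + 34991/13719 = 44150*(49/12800) + 34991/13719 = 43267/256 + 34991/13719 = 602537669/3512064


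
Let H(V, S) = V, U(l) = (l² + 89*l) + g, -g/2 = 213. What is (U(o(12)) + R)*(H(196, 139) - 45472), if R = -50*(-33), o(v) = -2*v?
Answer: 15212736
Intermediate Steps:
R = 1650
g = -426 (g = -2*213 = -426)
U(l) = -426 + l² + 89*l (U(l) = (l² + 89*l) - 426 = -426 + l² + 89*l)
(U(o(12)) + R)*(H(196, 139) - 45472) = ((-426 + (-2*12)² + 89*(-2*12)) + 1650)*(196 - 45472) = ((-426 + (-24)² + 89*(-24)) + 1650)*(-45276) = ((-426 + 576 - 2136) + 1650)*(-45276) = (-1986 + 1650)*(-45276) = -336*(-45276) = 15212736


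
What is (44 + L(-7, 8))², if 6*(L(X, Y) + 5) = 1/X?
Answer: 2679769/1764 ≈ 1519.1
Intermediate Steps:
L(X, Y) = -5 + 1/(6*X)
(44 + L(-7, 8))² = (44 + (-5 + (⅙)/(-7)))² = (44 + (-5 + (⅙)*(-⅐)))² = (44 + (-5 - 1/42))² = (44 - 211/42)² = (1637/42)² = 2679769/1764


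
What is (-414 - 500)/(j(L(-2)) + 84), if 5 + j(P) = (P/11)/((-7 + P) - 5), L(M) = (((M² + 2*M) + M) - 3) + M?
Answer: -95513/8259 ≈ -11.565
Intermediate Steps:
L(M) = -3 + M² + 4*M (L(M) = ((M² + 3*M) - 3) + M = (-3 + M² + 3*M) + M = -3 + M² + 4*M)
j(P) = -5 + P/(11*(-12 + P)) (j(P) = -5 + (P/11)/((-7 + P) - 5) = -5 + (P*(1/11))/(-12 + P) = -5 + (P/11)/(-12 + P) = -5 + P/(11*(-12 + P)))
(-414 - 500)/(j(L(-2)) + 84) = (-414 - 500)/(6*(110 - 9*(-3 + (-2)² + 4*(-2)))/(11*(-12 + (-3 + (-2)² + 4*(-2)))) + 84) = -914/(6*(110 - 9*(-3 + 4 - 8))/(11*(-12 + (-3 + 4 - 8))) + 84) = -914/(6*(110 - 9*(-7))/(11*(-12 - 7)) + 84) = -914/((6/11)*(110 + 63)/(-19) + 84) = -914/((6/11)*(-1/19)*173 + 84) = -914/(-1038/209 + 84) = -914/16518/209 = -914*209/16518 = -95513/8259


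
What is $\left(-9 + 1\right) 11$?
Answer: $-88$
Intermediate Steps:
$\left(-9 + 1\right) 11 = \left(-8\right) 11 = -88$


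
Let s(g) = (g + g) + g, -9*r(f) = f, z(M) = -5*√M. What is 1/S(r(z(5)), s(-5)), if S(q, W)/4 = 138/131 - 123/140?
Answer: 4585/3207 ≈ 1.4297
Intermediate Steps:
r(f) = -f/9
s(g) = 3*g (s(g) = 2*g + g = 3*g)
S(q, W) = 3207/4585 (S(q, W) = 4*(138/131 - 123/140) = 4*(3207/18340) = 3207/4585)
1/S(r(z(5)), s(-5)) = 1/(3207/4585) = 4585/3207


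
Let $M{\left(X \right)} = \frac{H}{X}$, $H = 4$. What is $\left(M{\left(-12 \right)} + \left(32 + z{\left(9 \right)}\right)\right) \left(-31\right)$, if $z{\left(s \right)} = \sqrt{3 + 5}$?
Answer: $- \frac{2945}{3} - 62 \sqrt{2} \approx -1069.3$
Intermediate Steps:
$z{\left(s \right)} = 2 \sqrt{2}$ ($z{\left(s \right)} = \sqrt{8} = 2 \sqrt{2}$)
$M{\left(X \right)} = \frac{4}{X}$
$\left(M{\left(-12 \right)} + \left(32 + z{\left(9 \right)}\right)\right) \left(-31\right) = \left(\frac{4}{-12} + \left(32 + 2 \sqrt{2}\right)\right) \left(-31\right) = \left(4 \left(- \frac{1}{12}\right) + \left(32 + 2 \sqrt{2}\right)\right) \left(-31\right) = \left(- \frac{1}{3} + \left(32 + 2 \sqrt{2}\right)\right) \left(-31\right) = \left(\frac{95}{3} + 2 \sqrt{2}\right) \left(-31\right) = - \frac{2945}{3} - 62 \sqrt{2}$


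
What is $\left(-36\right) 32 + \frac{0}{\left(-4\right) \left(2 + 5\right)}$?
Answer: $-1152$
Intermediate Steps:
$\left(-36\right) 32 + \frac{0}{\left(-4\right) \left(2 + 5\right)} = -1152 + \frac{0}{\left(-4\right) 7} = -1152 + \frac{0}{-28} = -1152 + 0 \left(- \frac{1}{28}\right) = -1152 + 0 = -1152$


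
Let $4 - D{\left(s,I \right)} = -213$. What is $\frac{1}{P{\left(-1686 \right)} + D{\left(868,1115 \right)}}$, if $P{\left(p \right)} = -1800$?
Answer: $- \frac{1}{1583} \approx -0.00063171$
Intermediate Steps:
$D{\left(s,I \right)} = 217$ ($D{\left(s,I \right)} = 4 - -213 = 4 + 213 = 217$)
$\frac{1}{P{\left(-1686 \right)} + D{\left(868,1115 \right)}} = \frac{1}{-1800 + 217} = \frac{1}{-1583} = - \frac{1}{1583}$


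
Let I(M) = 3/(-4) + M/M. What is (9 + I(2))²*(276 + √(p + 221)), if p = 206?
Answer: 94461/4 + 1369*√427/16 ≈ 25383.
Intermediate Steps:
I(M) = ¼ (I(M) = 3*(-¼) + 1 = -¾ + 1 = ¼)
(9 + I(2))²*(276 + √(p + 221)) = (9 + ¼)²*(276 + √(206 + 221)) = (37/4)²*(276 + √427) = 1369*(276 + √427)/16 = 94461/4 + 1369*√427/16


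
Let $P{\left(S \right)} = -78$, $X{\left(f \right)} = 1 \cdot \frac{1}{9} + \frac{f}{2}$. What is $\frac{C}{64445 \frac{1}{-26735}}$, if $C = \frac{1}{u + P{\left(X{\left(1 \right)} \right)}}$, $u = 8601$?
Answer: $- \frac{5347}{109852947} \approx -4.8674 \cdot 10^{-5}$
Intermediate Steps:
$X{\left(f \right)} = \frac{1}{9} + \frac{f}{2}$ ($X{\left(f \right)} = 1 \cdot \frac{1}{9} + f \frac{1}{2} = \frac{1}{9} + \frac{f}{2}$)
$C = \frac{1}{8523}$ ($C = \frac{1}{8601 - 78} = \frac{1}{8523} \approx 0.00011733$)
$\frac{C}{64445 \frac{1}{-26735}} = \frac{1}{8523 \frac{64445}{-26735}} = \frac{1}{8523 \cdot 64445 \left(- \frac{1}{26735}\right)} = \frac{1}{8523 \left(- \frac{12889}{5347}\right)} = \frac{1}{8523} \left(- \frac{5347}{12889}\right) = - \frac{5347}{109852947}$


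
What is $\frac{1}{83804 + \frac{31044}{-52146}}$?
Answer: $\frac{8691}{728335390} \approx 1.1933 \cdot 10^{-5}$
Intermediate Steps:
$\frac{1}{83804 + \frac{31044}{-52146}} = \frac{1}{83804 + 31044 \left(- \frac{1}{52146}\right)} = \frac{1}{83804 - \frac{5174}{8691}} = \frac{1}{\frac{728335390}{8691}} = \frac{8691}{728335390}$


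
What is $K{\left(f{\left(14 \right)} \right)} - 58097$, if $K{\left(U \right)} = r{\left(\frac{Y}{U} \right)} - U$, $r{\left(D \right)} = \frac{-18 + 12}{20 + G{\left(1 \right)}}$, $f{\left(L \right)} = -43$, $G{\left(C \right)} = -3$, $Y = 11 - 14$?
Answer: $- \frac{986924}{17} \approx -58054.0$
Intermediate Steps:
$Y = -3$
$r{\left(D \right)} = - \frac{6}{17}$ ($r{\left(D \right)} = \frac{-18 + 12}{20 - 3} = - \frac{6}{17}$)
$K{\left(U \right)} = - \frac{6}{17} - U$
$K{\left(f{\left(14 \right)} \right)} - 58097 = \left(- \frac{6}{17} - -43\right) - 58097 = \left(- \frac{6}{17} + 43\right) - 58097 = \frac{725}{17} - 58097 = - \frac{986924}{17}$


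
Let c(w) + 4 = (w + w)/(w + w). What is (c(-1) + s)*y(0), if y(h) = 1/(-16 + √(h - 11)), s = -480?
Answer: 2576/89 + 161*I*√11/89 ≈ 28.944 + 5.9997*I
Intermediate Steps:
c(w) = -3 (c(w) = -4 + (w + w)/(w + w) = -4 + (2*w)/((2*w)) = -4 + (2*w)*(1/(2*w)) = -4 + 1 = -3)
y(h) = 1/(-16 + √(-11 + h))
(c(-1) + s)*y(0) = (-3 - 480)/(-16 + √(-11 + 0)) = -483/(-16 + √(-11)) = -483/(-16 + I*√11)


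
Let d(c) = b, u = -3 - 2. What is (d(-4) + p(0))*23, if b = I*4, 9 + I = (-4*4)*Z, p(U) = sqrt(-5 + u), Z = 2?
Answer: -3772 + 23*I*sqrt(10) ≈ -3772.0 + 72.732*I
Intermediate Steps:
u = -5
p(U) = I*sqrt(10) (p(U) = sqrt(-5 - 5) = sqrt(-10) = I*sqrt(10))
I = -41 (I = -9 - 4*4*2 = -9 - 16*2 = -9 - 32 = -41)
b = -164 (b = -41*4 = -164)
d(c) = -164
(d(-4) + p(0))*23 = (-164 + I*sqrt(10))*23 = -3772 + 23*I*sqrt(10)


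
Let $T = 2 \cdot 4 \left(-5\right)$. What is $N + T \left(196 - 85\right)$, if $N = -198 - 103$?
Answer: $-4741$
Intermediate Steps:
$T = -40$ ($T = 8 \left(-5\right) = -40$)
$N = -301$ ($N = -198 - 103 = -301$)
$N + T \left(196 - 85\right) = -301 - 40 \left(196 - 85\right) = -301 - 4440 = -4741$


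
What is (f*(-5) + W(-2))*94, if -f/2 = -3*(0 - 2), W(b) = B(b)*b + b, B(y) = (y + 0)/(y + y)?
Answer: 5358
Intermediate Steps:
B(y) = 1/2 (B(y) = y/((2*y)) = y*(1/(2*y)) = 1/2)
W(b) = 3*b/2 (W(b) = b/2 + b = 3*b/2)
f = -12 (f = -(-6)*(0 - 2) = -(-6)*(-2) = -2*6 = -12)
(f*(-5) + W(-2))*94 = (-12*(-5) + (3/2)*(-2))*94 = (60 - 3)*94 = 57*94 = 5358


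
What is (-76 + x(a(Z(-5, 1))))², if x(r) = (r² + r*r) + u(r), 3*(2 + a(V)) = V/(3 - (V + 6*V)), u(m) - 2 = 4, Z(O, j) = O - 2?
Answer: 562498500001/148060224 ≈ 3799.1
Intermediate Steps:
Z(O, j) = -2 + O
u(m) = 6 (u(m) = 2 + 4 = 6)
a(V) = -2 + V/(3*(3 - 7*V)) (a(V) = -2 + (V/(3 - (V + 6*V)))/3 = -2 + (V/(3 - 7*V))/3 = -2 + V/(3*(3 - 7*V)))
x(r) = 6 + 2*r² (x(r) = (r² + r*r) + 6 = (r² + r²) + 6 = 2*r² + 6 = 6 + 2*r²)
(-76 + x(a(Z(-5, 1))))² = (-76 + (6 + 2*((18 - 43*(-2 - 5))/(3*(-3 + 7*(-2 - 5))))²))² = (-76 + (6 + 2*((18 - 43*(-7))/(3*(-3 + 7*(-7))))²))² = (-76 + (6 + 2*((18 + 301)/(3*(-3 - 49)))²))² = (-76 + (6 + 2*((⅓)*319/(-52))²))² = (-76 + (6 + 2*((⅓)*(-1/52)*319)²))² = (-76 + (6 + 2*(-319/156)²))² = (-76 + (6 + 2*(101761/24336)))² = (-76 + (6 + 101761/12168))² = (-76 + 174769/12168)² = (-749999/12168)² = 562498500001/148060224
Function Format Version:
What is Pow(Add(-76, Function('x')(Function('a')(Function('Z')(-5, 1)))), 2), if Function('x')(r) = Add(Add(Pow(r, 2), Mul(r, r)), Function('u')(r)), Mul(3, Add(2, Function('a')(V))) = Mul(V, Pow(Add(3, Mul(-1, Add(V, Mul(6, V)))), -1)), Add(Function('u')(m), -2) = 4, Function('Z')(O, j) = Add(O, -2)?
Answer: Rational(562498500001, 148060224) ≈ 3799.1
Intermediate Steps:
Function('Z')(O, j) = Add(-2, O)
Function('u')(m) = 6 (Function('u')(m) = Add(2, 4) = 6)
Function('a')(V) = Add(-2, Mul(Rational(1, 3), V, Pow(Add(3, Mul(-7, V)), -1))) (Function('a')(V) = Add(-2, Mul(Rational(1, 3), Mul(V, Pow(Add(3, Mul(-1, Add(V, Mul(6, V)))), -1)))) = Add(-2, Mul(Rational(1, 3), Mul(V, Pow(Add(3, Mul(-1, Mul(7, V))), -1)))) = Add(-2, Mul(Rational(1, 3), Mul(V, Pow(Add(3, Mul(-7, V)), -1)))) = Add(-2, Mul(Rational(1, 3), V, Pow(Add(3, Mul(-7, V)), -1))))
Function('x')(r) = Add(6, Mul(2, Pow(r, 2))) (Function('x')(r) = Add(Add(Pow(r, 2), Mul(r, r)), 6) = Add(Add(Pow(r, 2), Pow(r, 2)), 6) = Add(Mul(2, Pow(r, 2)), 6) = Add(6, Mul(2, Pow(r, 2))))
Pow(Add(-76, Function('x')(Function('a')(Function('Z')(-5, 1)))), 2) = Pow(Add(-76, Add(6, Mul(2, Pow(Mul(Rational(1, 3), Pow(Add(-3, Mul(7, Add(-2, -5))), -1), Add(18, Mul(-43, Add(-2, -5)))), 2)))), 2) = Pow(Add(-76, Add(6, Mul(2, Pow(Mul(Rational(1, 3), Pow(Add(-3, Mul(7, -7)), -1), Add(18, Mul(-43, -7))), 2)))), 2) = Pow(Add(-76, Add(6, Mul(2, Pow(Mul(Rational(1, 3), Pow(Add(-3, -49), -1), Add(18, 301)), 2)))), 2) = Pow(Add(-76, Add(6, Mul(2, Pow(Mul(Rational(1, 3), Pow(-52, -1), 319), 2)))), 2) = Pow(Add(-76, Add(6, Mul(2, Pow(Mul(Rational(1, 3), Rational(-1, 52), 319), 2)))), 2) = Pow(Add(-76, Add(6, Mul(2, Pow(Rational(-319, 156), 2)))), 2) = Pow(Add(-76, Add(6, Mul(2, Rational(101761, 24336)))), 2) = Pow(Add(-76, Add(6, Rational(101761, 12168))), 2) = Pow(Add(-76, Rational(174769, 12168)), 2) = Pow(Rational(-749999, 12168), 2) = Rational(562498500001, 148060224)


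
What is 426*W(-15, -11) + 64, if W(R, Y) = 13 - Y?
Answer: 10288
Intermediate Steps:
426*W(-15, -11) + 64 = 426*(13 - 1*(-11)) + 64 = 426*(13 + 11) + 64 = 426*24 + 64 = 10224 + 64 = 10288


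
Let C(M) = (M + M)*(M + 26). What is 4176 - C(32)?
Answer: 464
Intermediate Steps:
C(M) = 2*M*(26 + M) (C(M) = (2*M)*(26 + M) = 2*M*(26 + M))
4176 - C(32) = 4176 - 2*32*(26 + 32) = 4176 - 2*32*58 = 4176 - 1*3712 = 4176 - 3712 = 464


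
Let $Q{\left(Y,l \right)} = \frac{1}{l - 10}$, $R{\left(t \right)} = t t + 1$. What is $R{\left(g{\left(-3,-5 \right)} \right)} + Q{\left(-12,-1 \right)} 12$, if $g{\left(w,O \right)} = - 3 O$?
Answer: $\frac{2474}{11} \approx 224.91$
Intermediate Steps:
$R{\left(t \right)} = 1 + t^{2}$ ($R{\left(t \right)} = t^{2} + 1 = 1 + t^{2}$)
$Q{\left(Y,l \right)} = \frac{1}{-10 + l}$
$R{\left(g{\left(-3,-5 \right)} \right)} + Q{\left(-12,-1 \right)} 12 = \left(1 + \left(\left(-3\right) \left(-5\right)\right)^{2}\right) + \frac{1}{-10 - 1} \cdot 12 = \left(1 + 15^{2}\right) + \frac{1}{-11} \cdot 12 = \left(1 + 225\right) - \frac{12}{11} = 226 - \frac{12}{11} = \frac{2474}{11}$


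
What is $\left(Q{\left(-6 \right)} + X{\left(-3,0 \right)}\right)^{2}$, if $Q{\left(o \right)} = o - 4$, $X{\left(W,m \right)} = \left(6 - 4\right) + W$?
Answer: $121$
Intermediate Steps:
$X{\left(W,m \right)} = 2 + W$
$Q{\left(o \right)} = -4 + o$
$\left(Q{\left(-6 \right)} + X{\left(-3,0 \right)}\right)^{2} = \left(\left(-4 - 6\right) + \left(2 - 3\right)\right)^{2} = \left(-10 - 1\right)^{2} = \left(-11\right)^{2} = 121$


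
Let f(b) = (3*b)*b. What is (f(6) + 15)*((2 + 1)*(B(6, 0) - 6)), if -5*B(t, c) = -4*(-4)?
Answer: -16974/5 ≈ -3394.8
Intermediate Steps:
f(b) = 3*b²
B(t, c) = -16/5 (B(t, c) = -(-4)*(-4)/5 = -⅕*16 = -16/5)
(f(6) + 15)*((2 + 1)*(B(6, 0) - 6)) = (3*6² + 15)*((2 + 1)*(-16/5 - 6)) = (3*36 + 15)*(3*(-46/5)) = (108 + 15)*(-138/5) = 123*(-138/5) = -16974/5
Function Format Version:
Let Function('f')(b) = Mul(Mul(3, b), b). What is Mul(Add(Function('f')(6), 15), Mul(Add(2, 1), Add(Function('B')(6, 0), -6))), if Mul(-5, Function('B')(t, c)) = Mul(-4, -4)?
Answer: Rational(-16974, 5) ≈ -3394.8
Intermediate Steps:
Function('f')(b) = Mul(3, Pow(b, 2))
Function('B')(t, c) = Rational(-16, 5) (Function('B')(t, c) = Mul(Rational(-1, 5), Mul(-4, -4)) = Mul(Rational(-1, 5), 16) = Rational(-16, 5))
Mul(Add(Function('f')(6), 15), Mul(Add(2, 1), Add(Function('B')(6, 0), -6))) = Mul(Add(Mul(3, Pow(6, 2)), 15), Mul(Add(2, 1), Add(Rational(-16, 5), -6))) = Mul(Add(Mul(3, 36), 15), Mul(3, Rational(-46, 5))) = Mul(Add(108, 15), Rational(-138, 5)) = Mul(123, Rational(-138, 5)) = Rational(-16974, 5)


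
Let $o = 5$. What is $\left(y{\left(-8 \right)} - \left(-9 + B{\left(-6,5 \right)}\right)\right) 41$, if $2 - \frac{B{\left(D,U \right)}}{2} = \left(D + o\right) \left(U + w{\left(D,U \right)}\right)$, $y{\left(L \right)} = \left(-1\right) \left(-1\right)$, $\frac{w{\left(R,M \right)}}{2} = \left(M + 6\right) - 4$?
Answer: $-1312$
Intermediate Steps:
$w{\left(R,M \right)} = 4 + 2 M$ ($w{\left(R,M \right)} = 2 \left(\left(M + 6\right) - 4\right) = 2 \left(\left(6 + M\right) - 4\right) = 2 \left(2 + M\right) = 4 + 2 M$)
$y{\left(L \right)} = 1$
$B{\left(D,U \right)} = 4 - 2 \left(4 + 3 U\right) \left(5 + D\right)$ ($B{\left(D,U \right)} = 4 - 2 \left(D + 5\right) \left(U + \left(4 + 2 U\right)\right) = 4 - 2 \left(5 + D\right) \left(4 + 3 U\right) = 4 - 2 \left(4 + 3 U\right) \left(5 + D\right)$)
$\left(y{\left(-8 \right)} - \left(-9 + B{\left(-6,5 \right)}\right)\right) 41 = \left(1 - \left(-45 - 150 + 48 - \left(-36\right) 5\right)\right) 41 = \left(1 + \left(9 - \left(-36 - 150 + 48 + 180\right)\right)\right) 41 = \left(1 + \left(9 - 42\right)\right) 41 = \left(1 - 33\right) 41 = \left(-32\right) 41 = -1312$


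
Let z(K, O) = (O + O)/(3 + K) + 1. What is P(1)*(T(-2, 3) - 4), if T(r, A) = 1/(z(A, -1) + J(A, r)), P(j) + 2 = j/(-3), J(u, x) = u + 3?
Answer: 539/60 ≈ 8.9833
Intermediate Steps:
J(u, x) = 3 + u
P(j) = -2 - j/3 (P(j) = -2 + j/(-3) = -2 + j*(-⅓) = -2 - j/3)
z(K, O) = 1 + 2*O/(3 + K) (z(K, O) = (2*O)/(3 + K) + 1 = 2*O/(3 + K) + 1 = 1 + 2*O/(3 + K))
T(r, A) = 1/(3 + A + (1 + A)/(3 + A)) (T(r, A) = 1/((3 + A + 2*(-1))/(3 + A) + (3 + A)) = 1/((3 + A - 2)/(3 + A) + (3 + A)) = 1/((1 + A)/(3 + A) + (3 + A)) = 1/(3 + A + (1 + A)/(3 + A)))
P(1)*(T(-2, 3) - 4) = (-2 - ⅓*1)*((3 + 3)/(1 + 3 + (3 + 3)²) - 4) = (-2 - ⅓)*(6/(1 + 3 + 6²) - 4) = -7*(6/(1 + 3 + 36) - 4)/3 = -7*(6/40 - 4)/3 = -7*((1/40)*6 - 4)/3 = -7*(3/20 - 4)/3 = -7/3*(-77/20) = 539/60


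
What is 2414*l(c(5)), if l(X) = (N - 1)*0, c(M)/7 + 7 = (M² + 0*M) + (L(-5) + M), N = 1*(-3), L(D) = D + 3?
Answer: 0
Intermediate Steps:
L(D) = 3 + D
N = -3
c(M) = -63 + 7*M + 7*M² (c(M) = -49 + 7*((M² + 0*M) + ((3 - 5) + M)) = -49 + 7*((M² + 0) + (-2 + M)) = -49 + 7*(M² + (-2 + M)) = -49 + 7*(-2 + M + M²) = -49 + (-14 + 7*M + 7*M²) = -63 + 7*M + 7*M²)
l(X) = 0 (l(X) = (-3 - 1)*0 = -4*0 = 0)
2414*l(c(5)) = 2414*0 = 0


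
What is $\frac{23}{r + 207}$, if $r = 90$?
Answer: $\frac{23}{297} \approx 0.077441$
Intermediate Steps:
$\frac{23}{r + 207} = \frac{23}{90 + 207} = \frac{23}{297}$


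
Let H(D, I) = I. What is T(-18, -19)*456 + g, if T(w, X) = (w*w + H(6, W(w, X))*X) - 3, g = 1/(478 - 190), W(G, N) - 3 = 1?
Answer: 32175361/288 ≈ 1.1172e+5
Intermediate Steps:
W(G, N) = 4 (W(G, N) = 3 + 1 = 4)
g = 1/288 ≈ 0.0034722
T(w, X) = -3 + w² + 4*X (T(w, X) = (w*w + 4*X) - 3 = (w² + 4*X) - 3 = -3 + w² + 4*X)
T(-18, -19)*456 + g = (-3 + (-18)² + 4*(-19))*456 + 1/288 = (-3 + 324 - 76)*456 + 1/288 = 245*456 + 1/288 = 111720 + 1/288 = 32175361/288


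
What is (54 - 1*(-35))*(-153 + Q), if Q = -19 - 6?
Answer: -15842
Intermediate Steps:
Q = -25
(54 - 1*(-35))*(-153 + Q) = (54 - 1*(-35))*(-153 - 25) = (54 + 35)*(-178) = 89*(-178) = -15842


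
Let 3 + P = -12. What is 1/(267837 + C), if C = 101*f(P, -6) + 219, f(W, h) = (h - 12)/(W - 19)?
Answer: 17/4557861 ≈ 3.7298e-6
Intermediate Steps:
P = -15 (P = -3 - 12 = -15)
f(W, h) = (-12 + h)/(-19 + W)
C = 4632/17 (C = 101*((-12 - 6)/(-19 - 15)) + 219 = 101*(-18/(-34)) + 219 = 101*(-1/34*(-18)) + 219 = 101*(9/17) + 219 = 909/17 + 219 = 4632/17 ≈ 272.47)
1/(267837 + C) = 1/(267837 + 4632/17) = 1/(4557861/17) = 17/4557861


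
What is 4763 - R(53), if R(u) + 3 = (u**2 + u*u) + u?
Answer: -905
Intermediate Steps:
R(u) = -3 + u + 2*u**2 (R(u) = -3 + ((u**2 + u*u) + u) = -3 + ((u**2 + u**2) + u) = -3 + (2*u**2 + u) = -3 + (u + 2*u**2) = -3 + u + 2*u**2)
4763 - R(53) = 4763 - (-3 + 53 + 2*53**2) = 4763 - (-3 + 53 + 2*2809) = 4763 - (-3 + 53 + 5618) = 4763 - 1*5668 = 4763 - 5668 = -905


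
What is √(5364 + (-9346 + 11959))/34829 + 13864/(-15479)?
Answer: -13864/15479 + √7977/34829 ≈ -0.89310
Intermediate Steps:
√(5364 + (-9346 + 11959))/34829 + 13864/(-15479) = √(5364 + 2613)*(1/34829) + 13864*(-1/15479) = √7977*(1/34829) - 13864/15479 = √7977/34829 - 13864/15479 = -13864/15479 + √7977/34829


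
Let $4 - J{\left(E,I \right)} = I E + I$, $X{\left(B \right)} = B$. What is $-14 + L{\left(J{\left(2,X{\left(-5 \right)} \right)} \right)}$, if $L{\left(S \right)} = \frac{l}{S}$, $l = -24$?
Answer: $- \frac{290}{19} \approx -15.263$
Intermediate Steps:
$J{\left(E,I \right)} = 4 - I - E I$ ($J{\left(E,I \right)} = 4 - \left(I E + I\right) = 4 - \left(E I + I\right) = 4 - \left(I + E I\right) = 4 - I - E I$)
$L{\left(S \right)} = - \frac{24}{S}$
$-14 + L{\left(J{\left(2,X{\left(-5 \right)} \right)} \right)} = -14 - \frac{24}{4 - -5 - 2 \left(-5\right)} = -14 - \frac{24}{4 + 5 + 10} = -14 - \frac{24}{19} = - \frac{290}{19}$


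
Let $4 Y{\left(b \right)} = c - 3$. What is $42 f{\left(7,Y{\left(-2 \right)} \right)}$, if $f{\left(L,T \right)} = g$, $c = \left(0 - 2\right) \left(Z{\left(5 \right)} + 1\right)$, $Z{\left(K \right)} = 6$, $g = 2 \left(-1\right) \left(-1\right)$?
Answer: $84$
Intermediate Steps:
$g = 2$ ($g = \left(-2\right) \left(-1\right) = 2$)
$c = -14$ ($c = \left(0 - 2\right) \left(6 + 1\right) = \left(-2\right) 7 = -14$)
$Y{\left(b \right)} = - \frac{17}{4}$ ($Y{\left(b \right)} = \frac{-14 - 3}{4} = \frac{1}{4} \left(-17\right) = - \frac{17}{4}$)
$f{\left(L,T \right)} = 2$
$42 f{\left(7,Y{\left(-2 \right)} \right)} = 42 \cdot 2 = 84$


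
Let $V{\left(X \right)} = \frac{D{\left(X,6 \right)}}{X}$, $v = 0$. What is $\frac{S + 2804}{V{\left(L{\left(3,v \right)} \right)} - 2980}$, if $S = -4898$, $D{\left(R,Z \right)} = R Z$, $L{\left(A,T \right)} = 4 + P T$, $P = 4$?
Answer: $\frac{1047}{1487} \approx 0.7041$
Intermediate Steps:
$L{\left(A,T \right)} = 4 + 4 T$
$V{\left(X \right)} = 6$ ($V{\left(X \right)} = \frac{X 6}{X} = \frac{6 X}{X} = 6$)
$\frac{S + 2804}{V{\left(L{\left(3,v \right)} \right)} - 2980} = \frac{-4898 + 2804}{6 - 2980} = - \frac{2094}{-2974} = \left(-2094\right) \left(- \frac{1}{2974}\right) = \frac{1047}{1487}$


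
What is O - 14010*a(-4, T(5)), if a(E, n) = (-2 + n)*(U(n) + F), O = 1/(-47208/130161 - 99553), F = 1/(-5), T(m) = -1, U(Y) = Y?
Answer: -217849311675079/4319321747 ≈ -50436.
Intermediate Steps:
F = -⅕ ≈ -0.20000
O = -43387/4319321747 (O = 1/(-47208*1/130161 - 99553) = 1/(-15736/43387 - 99553) = 1/(-4319321747/43387) = -43387/4319321747 ≈ -1.0045e-5)
a(E, n) = (-2 + n)*(-⅕ + n) (a(E, n) = (-2 + n)*(n - ⅕) = (-2 + n)*(-⅕ + n))
O - 14010*a(-4, T(5)) = -43387/4319321747 - 14010*(⅖ + (-1)² - 11/5*(-1)) = -43387/4319321747 - 14010*(⅖ + 1 + 11/5) = -43387/4319321747 - 14010*18/5 = -43387/4319321747 - 50436 = -217849311675079/4319321747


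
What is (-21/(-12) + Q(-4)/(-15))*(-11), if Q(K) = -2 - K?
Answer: -1067/60 ≈ -17.783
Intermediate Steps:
(-21/(-12) + Q(-4)/(-15))*(-11) = (-21/(-12) + (-2 - 1*(-4))/(-15))*(-11) = (-21*(-1/12) + (-2 + 4)*(-1/15))*(-11) = (7/4 + 2*(-1/15))*(-11) = (7/4 - 2/15)*(-11) = (97/60)*(-11) = -1067/60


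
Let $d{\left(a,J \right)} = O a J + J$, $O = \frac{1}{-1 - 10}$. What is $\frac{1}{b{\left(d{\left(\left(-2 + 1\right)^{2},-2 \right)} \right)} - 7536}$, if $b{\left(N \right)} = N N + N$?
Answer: $- \frac{121}{911676} \approx -0.00013272$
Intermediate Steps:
$O = - \frac{1}{11}$ ($O = \frac{1}{-11} = - \frac{1}{11} \approx -0.090909$)
$d{\left(a,J \right)} = J - \frac{J a}{11}$ ($d{\left(a,J \right)} = - \frac{a}{11} J + J = - \frac{J a}{11} + J = J - \frac{J a}{11}$)
$b{\left(N \right)} = N + N^{2}$ ($b{\left(N \right)} = N^{2} + N = N + N^{2}$)
$\frac{1}{b{\left(d{\left(\left(-2 + 1\right)^{2},-2 \right)} \right)} - 7536} = \frac{1}{\frac{1}{11} \left(-2\right) \left(11 - \left(-2 + 1\right)^{2}\right) \left(1 + \frac{1}{11} \left(-2\right) \left(11 - \left(-2 + 1\right)^{2}\right)\right) - 7536} = \frac{1}{\frac{1}{11} \left(-2\right) \left(11 - \left(-1\right)^{2}\right) \left(1 + \frac{1}{11} \left(-2\right) \left(11 - \left(-1\right)^{2}\right)\right) - 7536} = \frac{1}{\frac{1}{11} \left(-2\right) \left(11 - 1\right) \left(1 + \frac{1}{11} \left(-2\right) \left(11 - 1\right)\right) - 7536} = \frac{1}{\frac{1}{11} \left(-2\right) 10 \left(1 + \frac{1}{11} \left(-2\right) 10\right) - 7536} = \frac{1}{- \frac{20 \left(1 - \frac{20}{11}\right)}{11} - 7536} = \frac{1}{\left(- \frac{20}{11}\right) \left(- \frac{9}{11}\right) - 7536} = \frac{1}{\frac{180}{121} - 7536} = \frac{1}{- \frac{911676}{121}} = - \frac{121}{911676}$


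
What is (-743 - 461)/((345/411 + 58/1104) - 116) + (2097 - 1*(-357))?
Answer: 21452951970/8704931 ≈ 2464.5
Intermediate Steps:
(-743 - 461)/((345/411 + 58/1104) - 116) + (2097 - 1*(-357)) = -1204/((345*(1/411) + 58*(1/1104)) - 116) + (2097 + 357) = -1204/((115/137 + 29/552) - 116) + 2454 = -1204/(67453/75624 - 116) + 2454 = -1204/(-8704931/75624) + 2454 = -1204*(-75624/8704931) + 2454 = 91051296/8704931 + 2454 = 21452951970/8704931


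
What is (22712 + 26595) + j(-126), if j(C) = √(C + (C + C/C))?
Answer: 49307 + I*√251 ≈ 49307.0 + 15.843*I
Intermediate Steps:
j(C) = √(1 + 2*C) (j(C) = √(C + (C + 1)) = √(C + (1 + C)) = √(1 + 2*C))
(22712 + 26595) + j(-126) = (22712 + 26595) + √(1 + 2*(-126)) = 49307 + √(1 - 252) = 49307 + √(-251) = 49307 + I*√251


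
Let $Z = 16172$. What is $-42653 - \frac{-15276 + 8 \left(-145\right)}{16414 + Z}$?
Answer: $- \frac{694937111}{16293} \approx -42653.0$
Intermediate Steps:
$-42653 - \frac{-15276 + 8 \left(-145\right)}{16414 + Z} = -42653 - \frac{-15276 + 8 \left(-145\right)}{16414 + 16172} = -42653 - \frac{-15276 - 1160}{32586} = -42653 - \left(-16436\right) \frac{1}{32586} = -42653 - - \frac{8218}{16293} = -42653 + \frac{8218}{16293} = - \frac{694937111}{16293}$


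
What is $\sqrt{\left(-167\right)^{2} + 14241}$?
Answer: $\sqrt{42130} \approx 205.26$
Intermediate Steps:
$\sqrt{\left(-167\right)^{2} + 14241} = \sqrt{27889 + 14241} = \sqrt{42130}$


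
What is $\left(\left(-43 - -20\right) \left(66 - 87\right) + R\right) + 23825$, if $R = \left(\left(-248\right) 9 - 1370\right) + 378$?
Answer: $21084$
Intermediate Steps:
$R = -3224$ ($R = \left(-2232 - 1370\right) + 378 = -3602 + 378 = -3224$)
$\left(\left(-43 - -20\right) \left(66 - 87\right) + R\right) + 23825 = \left(\left(-43 - -20\right) \left(66 - 87\right) - 3224\right) + 23825 = \left(\left(-43 + 20\right) \left(-21\right) - 3224\right) + 23825 = \left(\left(-23\right) \left(-21\right) - 3224\right) + 23825 = \left(483 - 3224\right) + 23825 = -2741 + 23825 = 21084$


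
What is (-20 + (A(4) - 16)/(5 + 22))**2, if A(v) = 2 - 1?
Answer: 34225/81 ≈ 422.53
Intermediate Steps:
A(v) = 1
(-20 + (A(4) - 16)/(5 + 22))**2 = (-20 + (1 - 16)/(5 + 22))**2 = (-20 - 15/27)**2 = (-20 - 15*1/27)**2 = (-20 - 5/9)**2 = (-185/9)**2 = 34225/81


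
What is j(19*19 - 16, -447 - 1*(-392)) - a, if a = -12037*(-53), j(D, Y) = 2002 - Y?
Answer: -635904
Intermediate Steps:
a = 637961
j(19*19 - 16, -447 - 1*(-392)) - a = (2002 - (-447 - 1*(-392))) - 1*637961 = (2002 - (-447 + 392)) - 637961 = (2002 - 1*(-55)) - 637961 = (2002 + 55) - 637961 = 2057 - 637961 = -635904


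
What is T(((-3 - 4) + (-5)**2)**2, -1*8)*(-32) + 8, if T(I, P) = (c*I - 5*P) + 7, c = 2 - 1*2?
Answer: -1496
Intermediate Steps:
c = 0 (c = 2 - 2 = 0)
T(I, P) = 7 - 5*P (T(I, P) = (0*I - 5*P) + 7 = (0 - 5*P) + 7 = -5*P + 7 = 7 - 5*P)
T(((-3 - 4) + (-5)**2)**2, -1*8)*(-32) + 8 = (7 - (-5)*8)*(-32) + 8 = (7 - 5*(-8))*(-32) + 8 = (7 + 40)*(-32) + 8 = 47*(-32) + 8 = -1504 + 8 = -1496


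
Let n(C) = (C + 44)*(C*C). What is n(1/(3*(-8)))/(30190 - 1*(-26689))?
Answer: 1055/786295296 ≈ 1.3417e-6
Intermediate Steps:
n(C) = C²*(44 + C) (n(C) = (44 + C)*C² = C²*(44 + C))
n(1/(3*(-8)))/(30190 - 1*(-26689)) = ((1/(3*(-8)))²*(44 + 1/(3*(-8))))/(30190 - 1*(-26689)) = ((1/(-24))²*(44 + 1/(-24)))/(30190 + 26689) = ((-1/24)²*(44 - 1/24))/56879 = ((1/576)*(1055/24))*(1/56879) = (1055/13824)*(1/56879) = 1055/786295296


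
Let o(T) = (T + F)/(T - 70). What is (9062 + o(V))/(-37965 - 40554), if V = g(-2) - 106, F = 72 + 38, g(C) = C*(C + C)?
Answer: -42289/366422 ≈ -0.11541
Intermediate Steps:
g(C) = 2*C**2 (g(C) = C*(2*C) = 2*C**2)
F = 110
V = -98 (V = 2*(-2)**2 - 106 = 2*4 - 106 = 8 - 106 = -98)
o(T) = (110 + T)/(-70 + T) (o(T) = (T + 110)/(T - 70) = (110 + T)/(-70 + T))
(9062 + o(V))/(-37965 - 40554) = (9062 + (110 - 98)/(-70 - 98))/(-37965 - 40554) = (9062 + 12/(-168))/(-78519) = (9062 - 1/168*12)*(-1/78519) = (9062 - 1/14)*(-1/78519) = (126867/14)*(-1/78519) = -42289/366422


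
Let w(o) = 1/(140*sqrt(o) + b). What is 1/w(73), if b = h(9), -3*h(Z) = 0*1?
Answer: 140*sqrt(73) ≈ 1196.2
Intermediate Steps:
h(Z) = 0 (h(Z) = -0 = -1/3*0 = 0)
b = 0
w(o) = 1/(140*sqrt(o)) (w(o) = 1/(140*sqrt(o) + 0) = 1/(140*sqrt(o)))
1/w(73) = 1/(1/(140*sqrt(73))) = 1/((sqrt(73)/73)/140) = 1/(sqrt(73)/10220) = 140*sqrt(73)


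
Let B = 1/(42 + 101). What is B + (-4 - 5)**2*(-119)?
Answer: -1378376/143 ≈ -9639.0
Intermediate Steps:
B = 1/143 ≈ 0.0069930
B + (-4 - 5)**2*(-119) = 1/143 + (-4 - 5)**2*(-119) = 1/143 + (-9)**2*(-119) = 1/143 + 81*(-119) = 1/143 - 9639 = -1378376/143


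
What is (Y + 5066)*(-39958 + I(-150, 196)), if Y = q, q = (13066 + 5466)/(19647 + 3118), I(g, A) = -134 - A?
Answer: -4647060534336/22765 ≈ -2.0413e+8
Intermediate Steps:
q = 18532/22765 ≈ 0.81406
Y = 18532/22765 ≈ 0.81406
(Y + 5066)*(-39958 + I(-150, 196)) = (18532/22765 + 5066)*(-39958 + (-134 - 1*196)) = 115346022*(-39958 + (-134 - 196))/22765 = 115346022*(-39958 - 330)/22765 = (115346022/22765)*(-40288) = -4647060534336/22765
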